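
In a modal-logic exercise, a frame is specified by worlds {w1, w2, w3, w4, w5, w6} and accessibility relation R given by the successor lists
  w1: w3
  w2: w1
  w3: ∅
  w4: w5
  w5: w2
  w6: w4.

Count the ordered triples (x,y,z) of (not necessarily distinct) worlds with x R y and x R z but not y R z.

Enumerating: (w1,w3,w3), (w2,w1,w1), (w4,w5,w5), (w5,w2,w2), (w6,w4,w4).

5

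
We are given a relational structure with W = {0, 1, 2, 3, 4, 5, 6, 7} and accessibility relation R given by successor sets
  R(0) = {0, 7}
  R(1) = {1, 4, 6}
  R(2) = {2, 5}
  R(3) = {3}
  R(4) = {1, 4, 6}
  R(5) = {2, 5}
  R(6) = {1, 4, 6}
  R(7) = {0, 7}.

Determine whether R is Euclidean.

Yes

Euclidean: yes — any two successors of a common world are R-related.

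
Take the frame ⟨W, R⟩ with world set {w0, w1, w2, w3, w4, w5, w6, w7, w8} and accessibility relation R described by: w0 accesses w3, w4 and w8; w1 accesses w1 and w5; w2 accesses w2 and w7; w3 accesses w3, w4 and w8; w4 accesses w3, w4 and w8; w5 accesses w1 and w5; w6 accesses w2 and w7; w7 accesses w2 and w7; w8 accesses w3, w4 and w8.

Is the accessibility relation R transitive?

Transitive: yes — every two-step R-path is closed by a direct edge.

Yes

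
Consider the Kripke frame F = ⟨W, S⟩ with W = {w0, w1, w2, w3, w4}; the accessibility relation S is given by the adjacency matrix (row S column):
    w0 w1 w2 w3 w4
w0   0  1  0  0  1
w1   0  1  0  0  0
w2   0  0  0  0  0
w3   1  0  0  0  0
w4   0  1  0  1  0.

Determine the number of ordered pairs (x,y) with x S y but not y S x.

Enumerating: (w0,w1), (w0,w4), (w3,w0), (w4,w1), (w4,w3).

5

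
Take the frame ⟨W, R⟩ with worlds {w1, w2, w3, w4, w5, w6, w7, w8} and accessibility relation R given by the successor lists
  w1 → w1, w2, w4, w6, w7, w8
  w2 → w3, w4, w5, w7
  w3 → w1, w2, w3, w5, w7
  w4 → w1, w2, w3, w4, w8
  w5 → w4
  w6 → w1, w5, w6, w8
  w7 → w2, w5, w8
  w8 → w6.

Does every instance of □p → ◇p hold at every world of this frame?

By correspondence theory, D is valid on a frame iff R is serial.
Serial: yes — every world has a successor (e.g. w1 R w1).

Yes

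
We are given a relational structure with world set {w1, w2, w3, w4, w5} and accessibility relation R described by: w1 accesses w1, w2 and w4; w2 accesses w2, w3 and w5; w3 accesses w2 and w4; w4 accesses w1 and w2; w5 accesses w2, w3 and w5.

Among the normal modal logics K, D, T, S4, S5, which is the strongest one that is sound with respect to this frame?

D

Serial (axiom D): yes — every world has a successor (e.g. w1 R w1).
Reflexive (axiom T): no — w3 is not related to itself.
Transitive (axiom 4): no — w1 R w2 and w2 R w3, but not w1 R w3.
Euclidean (axiom 5): no — w1 R w2 and w1 R w4, but not w2 R w4.
So F validates K, D; T would additionally require R to be reflexive. The strongest is D.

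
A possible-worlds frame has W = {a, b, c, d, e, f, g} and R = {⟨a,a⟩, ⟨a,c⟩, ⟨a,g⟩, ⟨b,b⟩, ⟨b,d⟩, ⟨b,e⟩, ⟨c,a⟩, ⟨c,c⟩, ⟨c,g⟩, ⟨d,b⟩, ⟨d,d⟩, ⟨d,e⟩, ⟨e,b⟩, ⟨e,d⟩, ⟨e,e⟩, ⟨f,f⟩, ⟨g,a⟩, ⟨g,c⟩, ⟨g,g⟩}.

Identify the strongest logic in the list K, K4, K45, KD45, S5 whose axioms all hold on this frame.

Transitive (axiom 4): yes — every two-step R-path is closed by a direct edge.
Euclidean (axiom 5): yes — any two successors of a common world are R-related.
Serial (axiom D): yes — every world has a successor (e.g. a R a).
Reflexive (axiom T): yes — every world is R-related to itself.
So F validates K, K4, K45, KD45, S5. The strongest is S5.

S5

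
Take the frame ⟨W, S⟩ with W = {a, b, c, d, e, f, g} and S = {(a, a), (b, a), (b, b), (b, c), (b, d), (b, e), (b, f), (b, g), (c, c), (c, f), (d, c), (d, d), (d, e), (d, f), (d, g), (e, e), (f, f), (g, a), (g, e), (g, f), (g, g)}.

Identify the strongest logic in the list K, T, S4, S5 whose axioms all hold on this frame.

Reflexive (axiom T): yes — every world is S-related to itself.
Transitive (axiom 4): no — d S g and g S a, but not d S a.
Euclidean (axiom 5): no — b S a and b S c, but not a S c.
So F validates K, T; S4 would additionally require S to be transitive. The strongest is T.

T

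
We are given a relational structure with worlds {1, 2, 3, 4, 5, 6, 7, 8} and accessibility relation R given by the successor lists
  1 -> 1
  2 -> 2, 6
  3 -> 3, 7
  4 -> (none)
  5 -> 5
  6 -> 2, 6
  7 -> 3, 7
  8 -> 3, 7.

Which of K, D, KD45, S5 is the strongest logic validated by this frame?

Serial (axiom D): no — 4 has no R-successor.
Euclidean (axiom 5): yes — any two successors of a common world are R-related.
Transitive (axiom 4): yes — every two-step R-path is closed by a direct edge.
Reflexive (axiom T): no — 4 is not related to itself.
So F validates K; D would additionally require R to be serial. The strongest is K.

K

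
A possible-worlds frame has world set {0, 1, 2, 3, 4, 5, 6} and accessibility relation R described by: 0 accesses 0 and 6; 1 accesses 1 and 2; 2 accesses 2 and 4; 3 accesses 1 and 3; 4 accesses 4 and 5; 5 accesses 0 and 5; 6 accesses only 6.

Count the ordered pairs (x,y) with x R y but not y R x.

Enumerating: (0,6), (1,2), (2,4), (3,1), (4,5), (5,0).

6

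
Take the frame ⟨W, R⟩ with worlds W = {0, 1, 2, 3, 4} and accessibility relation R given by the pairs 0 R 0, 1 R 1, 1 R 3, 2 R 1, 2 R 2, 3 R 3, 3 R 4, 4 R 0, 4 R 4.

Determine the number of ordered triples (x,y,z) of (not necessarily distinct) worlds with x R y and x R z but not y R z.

Enumerating: (1,3,1), (2,1,2), (3,4,3), (4,0,4).

4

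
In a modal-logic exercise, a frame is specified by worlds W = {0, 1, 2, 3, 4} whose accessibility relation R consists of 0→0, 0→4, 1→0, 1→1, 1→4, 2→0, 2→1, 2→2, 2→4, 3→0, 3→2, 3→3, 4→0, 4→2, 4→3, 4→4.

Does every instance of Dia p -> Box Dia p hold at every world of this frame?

No

By correspondence theory, 5 is valid on a frame iff R is Euclidean.
Euclidean: no — 2 R 0 and 2 R 1, but not 0 R 1.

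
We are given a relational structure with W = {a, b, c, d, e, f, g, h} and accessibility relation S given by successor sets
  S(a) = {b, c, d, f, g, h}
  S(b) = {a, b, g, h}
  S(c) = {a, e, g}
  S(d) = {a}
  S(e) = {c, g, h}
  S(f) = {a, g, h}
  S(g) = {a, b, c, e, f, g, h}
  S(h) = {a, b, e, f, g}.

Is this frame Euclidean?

No

Euclidean: no — a S b and a S c, but not b S c.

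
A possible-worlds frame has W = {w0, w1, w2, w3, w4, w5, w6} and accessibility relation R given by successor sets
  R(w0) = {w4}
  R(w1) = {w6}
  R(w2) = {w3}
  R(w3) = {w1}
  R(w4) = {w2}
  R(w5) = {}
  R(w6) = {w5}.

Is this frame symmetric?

No

Symmetric: no — w0 R w4 but not w4 R w0.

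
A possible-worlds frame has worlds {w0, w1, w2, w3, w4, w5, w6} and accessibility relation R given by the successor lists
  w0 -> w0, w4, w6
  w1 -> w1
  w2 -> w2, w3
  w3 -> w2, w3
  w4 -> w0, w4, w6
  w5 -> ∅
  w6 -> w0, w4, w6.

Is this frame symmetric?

Symmetric: yes — every pair in R has its reverse in R.

Yes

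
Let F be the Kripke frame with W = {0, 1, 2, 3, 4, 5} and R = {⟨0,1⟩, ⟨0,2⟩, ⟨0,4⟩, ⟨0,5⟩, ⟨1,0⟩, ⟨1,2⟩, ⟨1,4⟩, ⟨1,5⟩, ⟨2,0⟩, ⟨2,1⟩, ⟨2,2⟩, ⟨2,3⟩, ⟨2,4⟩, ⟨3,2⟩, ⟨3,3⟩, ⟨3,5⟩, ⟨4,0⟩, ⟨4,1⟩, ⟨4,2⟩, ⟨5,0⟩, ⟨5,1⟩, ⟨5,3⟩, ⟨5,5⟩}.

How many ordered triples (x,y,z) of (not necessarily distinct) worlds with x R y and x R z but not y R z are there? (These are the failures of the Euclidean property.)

31

Enumerating: (0,1,1), (0,2,5), (0,4,4), (0,4,5), (0,5,2), (0,5,4), (1,0,0), (1,2,5), (1,4,4), (1,4,5), (1,5,2), (1,5,4), … and 19 more.
Total: 31.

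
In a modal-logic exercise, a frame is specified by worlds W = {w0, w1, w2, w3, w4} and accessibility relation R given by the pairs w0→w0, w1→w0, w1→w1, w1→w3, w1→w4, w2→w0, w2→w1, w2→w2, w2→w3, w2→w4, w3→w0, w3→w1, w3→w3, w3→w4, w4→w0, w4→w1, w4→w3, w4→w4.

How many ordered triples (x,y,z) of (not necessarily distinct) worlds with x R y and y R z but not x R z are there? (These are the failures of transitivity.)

0

R is transitive; there are no such tuples.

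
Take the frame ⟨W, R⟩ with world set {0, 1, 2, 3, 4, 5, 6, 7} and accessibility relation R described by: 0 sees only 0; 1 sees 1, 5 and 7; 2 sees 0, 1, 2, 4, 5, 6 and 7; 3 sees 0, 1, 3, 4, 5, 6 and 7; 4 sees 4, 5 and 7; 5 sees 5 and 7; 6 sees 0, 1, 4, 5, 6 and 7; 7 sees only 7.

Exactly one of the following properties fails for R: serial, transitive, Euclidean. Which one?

Serial: yes — every world has a successor (e.g. 0 R 0).
Transitive: yes — every two-step R-path is closed by a direct edge.
Euclidean: no — 1 R 7 and 1 R 5, but not 7 R 5.
Only Euclidean fails.

Euclidean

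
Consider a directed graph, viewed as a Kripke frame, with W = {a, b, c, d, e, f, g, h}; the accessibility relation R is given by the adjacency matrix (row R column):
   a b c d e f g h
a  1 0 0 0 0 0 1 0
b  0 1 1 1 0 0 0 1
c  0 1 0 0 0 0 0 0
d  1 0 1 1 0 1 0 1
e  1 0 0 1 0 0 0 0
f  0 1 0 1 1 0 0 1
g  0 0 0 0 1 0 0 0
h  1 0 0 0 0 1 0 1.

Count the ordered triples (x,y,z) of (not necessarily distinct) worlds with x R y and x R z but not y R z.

Enumerating: (a,g,a), (a,g,g), (b,c,c), (b,c,d), (b,c,h), (b,d,b), (b,h,b), (b,h,c), (b,h,d), (d,a,c), (d,a,d), (d,a,f), … and 26 more.
Total: 38.

38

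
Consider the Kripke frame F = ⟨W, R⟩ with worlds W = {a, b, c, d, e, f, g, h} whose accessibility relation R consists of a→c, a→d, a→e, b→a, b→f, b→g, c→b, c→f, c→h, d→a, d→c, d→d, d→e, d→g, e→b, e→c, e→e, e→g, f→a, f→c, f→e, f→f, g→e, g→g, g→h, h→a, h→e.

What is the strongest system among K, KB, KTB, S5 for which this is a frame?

K

Symmetric (axiom B): no — a R c but not c R a.
Reflexive (axiom T): no — a is not related to itself.
Euclidean (axiom 5): no — a R c and a R d, but not c R d.
So F validates K; KB would additionally require R to be symmetric. The strongest is K.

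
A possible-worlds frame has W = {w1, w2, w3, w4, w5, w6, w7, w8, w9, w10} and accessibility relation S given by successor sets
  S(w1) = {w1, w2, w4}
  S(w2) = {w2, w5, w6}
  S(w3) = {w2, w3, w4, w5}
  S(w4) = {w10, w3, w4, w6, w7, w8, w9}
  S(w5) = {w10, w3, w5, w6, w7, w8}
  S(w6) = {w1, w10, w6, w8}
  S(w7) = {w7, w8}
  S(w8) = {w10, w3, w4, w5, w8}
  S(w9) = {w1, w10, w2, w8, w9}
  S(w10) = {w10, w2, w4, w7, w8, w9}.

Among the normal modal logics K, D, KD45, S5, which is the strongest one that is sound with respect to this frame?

Serial (axiom D): yes — every world has a successor (e.g. w1 S w1).
Euclidean (axiom 5): no — w1 S w2 and w1 S w4, but not w2 S w4.
Transitive (axiom 4): no — w1 S w2 and w2 S w5, but not w1 S w5.
Reflexive (axiom T): yes — every world is S-related to itself.
So F validates K, D; KD45 would additionally require S to be Euclidean and transitive. The strongest is D.

D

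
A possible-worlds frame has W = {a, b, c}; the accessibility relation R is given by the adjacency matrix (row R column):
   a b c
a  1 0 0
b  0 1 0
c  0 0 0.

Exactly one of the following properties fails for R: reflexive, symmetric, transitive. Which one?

reflexive

Reflexive: no — c is not related to itself.
Symmetric: yes — every pair in R has its reverse in R.
Transitive: yes — every two-step R-path is closed by a direct edge.
Only reflexive fails.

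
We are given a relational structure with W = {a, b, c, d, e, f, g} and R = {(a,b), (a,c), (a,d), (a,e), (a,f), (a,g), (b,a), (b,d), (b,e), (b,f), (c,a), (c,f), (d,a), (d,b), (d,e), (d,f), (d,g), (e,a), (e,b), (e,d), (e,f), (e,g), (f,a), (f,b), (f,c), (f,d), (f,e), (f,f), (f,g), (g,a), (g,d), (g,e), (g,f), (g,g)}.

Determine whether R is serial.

Serial: yes — every world has a successor (e.g. a R b).

Yes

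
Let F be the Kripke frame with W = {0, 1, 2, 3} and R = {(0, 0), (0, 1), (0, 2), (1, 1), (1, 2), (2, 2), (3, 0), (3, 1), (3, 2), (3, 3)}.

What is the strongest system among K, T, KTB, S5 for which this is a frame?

T

Reflexive (axiom T): yes — every world is R-related to itself.
Symmetric (axiom B): no — 0 R 1 but not 1 R 0.
Euclidean (axiom 5): no — 0 R 2 and 0 R 1, but not 2 R 1.
So F validates K, T; KTB would additionally require R to be symmetric. The strongest is T.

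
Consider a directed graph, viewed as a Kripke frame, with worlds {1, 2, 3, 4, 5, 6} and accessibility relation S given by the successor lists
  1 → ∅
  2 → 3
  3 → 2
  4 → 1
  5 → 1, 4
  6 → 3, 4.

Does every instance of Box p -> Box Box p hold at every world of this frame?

No

By correspondence theory, 4 is valid on a frame iff S is transitive.
Transitive: no — 6 S 3 and 3 S 2, but not 6 S 2.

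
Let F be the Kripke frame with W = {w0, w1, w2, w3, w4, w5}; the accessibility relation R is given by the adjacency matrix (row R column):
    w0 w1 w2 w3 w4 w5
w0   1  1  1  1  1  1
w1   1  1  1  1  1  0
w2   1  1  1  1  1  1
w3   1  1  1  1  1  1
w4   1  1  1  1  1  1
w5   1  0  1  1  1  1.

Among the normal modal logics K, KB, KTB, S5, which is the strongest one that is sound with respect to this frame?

Symmetric (axiom B): yes — every pair in R has its reverse in R.
Reflexive (axiom T): yes — every world is R-related to itself.
Euclidean (axiom 5): no — w0 R w1 and w0 R w5, but not w1 R w5.
So F validates K, KB, KTB; S5 would additionally require R to be Euclidean. The strongest is KTB.

KTB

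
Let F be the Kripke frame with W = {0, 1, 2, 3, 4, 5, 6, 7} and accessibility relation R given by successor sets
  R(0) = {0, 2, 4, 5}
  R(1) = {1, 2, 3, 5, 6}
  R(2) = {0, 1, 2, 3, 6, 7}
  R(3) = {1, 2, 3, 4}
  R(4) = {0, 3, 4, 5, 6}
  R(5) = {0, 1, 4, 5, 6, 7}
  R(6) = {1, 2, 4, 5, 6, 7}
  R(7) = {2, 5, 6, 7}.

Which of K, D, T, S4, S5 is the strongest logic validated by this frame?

T

Serial (axiom D): yes — every world has a successor (e.g. 0 R 0).
Reflexive (axiom T): yes — every world is R-related to itself.
Transitive (axiom 4): no — 0 R 2 and 2 R 1, but not 0 R 1.
Euclidean (axiom 5): no — 0 R 2 and 0 R 4, but not 2 R 4.
So F validates K, D, T; S4 would additionally require R to be transitive. The strongest is T.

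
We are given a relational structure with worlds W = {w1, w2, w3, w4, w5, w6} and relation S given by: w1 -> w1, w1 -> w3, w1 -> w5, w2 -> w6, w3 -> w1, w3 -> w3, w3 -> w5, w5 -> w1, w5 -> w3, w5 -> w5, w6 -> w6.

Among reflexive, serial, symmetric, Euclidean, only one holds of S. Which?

Reflexive: no — w2 is not related to itself.
Serial: no — w4 has no S-successor.
Symmetric: no — w2 S w6 but not w6 S w2.
Euclidean: yes — any two successors of a common world are S-related.
Only Euclidean holds.

Euclidean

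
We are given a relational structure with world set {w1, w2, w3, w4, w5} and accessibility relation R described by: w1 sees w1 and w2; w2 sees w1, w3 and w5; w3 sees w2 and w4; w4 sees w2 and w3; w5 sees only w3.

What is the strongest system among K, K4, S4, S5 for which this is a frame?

Transitive (axiom 4): no — w1 R w2 and w2 R w3, but not w1 R w3.
Reflexive (axiom T): no — w2 is not related to itself.
Euclidean (axiom 5): no — w2 R w1 and w2 R w3, but not w1 R w3.
So F validates K; K4 would additionally require R to be transitive. The strongest is K.

K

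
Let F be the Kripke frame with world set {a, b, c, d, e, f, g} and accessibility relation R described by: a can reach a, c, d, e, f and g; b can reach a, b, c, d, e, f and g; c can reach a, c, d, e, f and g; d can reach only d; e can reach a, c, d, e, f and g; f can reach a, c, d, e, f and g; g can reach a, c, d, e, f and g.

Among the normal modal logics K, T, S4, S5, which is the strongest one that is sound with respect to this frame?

Reflexive (axiom T): yes — every world is R-related to itself.
Transitive (axiom 4): yes — every two-step R-path is closed by a direct edge.
Euclidean (axiom 5): no — a R d and a R c, but not d R c.
So F validates K, T, S4; S5 would additionally require R to be Euclidean. The strongest is S4.

S4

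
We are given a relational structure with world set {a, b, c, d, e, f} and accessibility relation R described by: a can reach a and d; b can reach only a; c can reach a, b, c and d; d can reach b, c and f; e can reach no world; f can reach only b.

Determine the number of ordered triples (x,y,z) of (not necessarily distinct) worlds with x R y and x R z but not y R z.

Enumerating: (a,d,a), (a,d,d), (c,a,b), (c,a,c), (c,b,b), (c,b,c), (c,b,d), (c,d,a), (c,d,d), (d,b,b), (d,b,c), (d,b,f), (d,c,f), (d,f,c), (d,f,f), (f,b,b).

16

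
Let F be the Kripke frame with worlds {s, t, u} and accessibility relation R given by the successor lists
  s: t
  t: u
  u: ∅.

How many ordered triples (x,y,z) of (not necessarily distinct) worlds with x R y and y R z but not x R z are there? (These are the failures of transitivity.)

1

Enumerating: (s,t,u).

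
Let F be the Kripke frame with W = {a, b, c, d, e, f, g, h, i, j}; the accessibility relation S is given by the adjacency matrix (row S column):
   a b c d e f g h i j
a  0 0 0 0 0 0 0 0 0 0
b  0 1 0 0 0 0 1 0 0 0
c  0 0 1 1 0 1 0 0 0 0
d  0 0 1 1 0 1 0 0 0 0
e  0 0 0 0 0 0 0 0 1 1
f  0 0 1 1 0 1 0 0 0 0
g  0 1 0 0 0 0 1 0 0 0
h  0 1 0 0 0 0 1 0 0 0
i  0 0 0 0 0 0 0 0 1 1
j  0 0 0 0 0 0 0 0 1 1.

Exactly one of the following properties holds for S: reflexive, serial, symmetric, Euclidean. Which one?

Reflexive: no — a is not related to itself.
Serial: no — a has no S-successor.
Symmetric: no — e S i but not i S e.
Euclidean: yes — any two successors of a common world are S-related.
Only Euclidean holds.

Euclidean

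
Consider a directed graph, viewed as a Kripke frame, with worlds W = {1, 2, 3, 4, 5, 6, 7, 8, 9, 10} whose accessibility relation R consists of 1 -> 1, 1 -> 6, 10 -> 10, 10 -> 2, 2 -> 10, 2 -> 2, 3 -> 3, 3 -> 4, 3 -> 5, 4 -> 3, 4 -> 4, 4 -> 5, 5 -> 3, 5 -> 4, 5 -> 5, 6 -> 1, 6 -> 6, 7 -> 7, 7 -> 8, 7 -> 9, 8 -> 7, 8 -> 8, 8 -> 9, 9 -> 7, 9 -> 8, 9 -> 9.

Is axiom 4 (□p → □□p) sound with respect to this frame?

Yes

The schema 4 characterises exactly the transitive frames.
Transitive: yes — every two-step R-path is closed by a direct edge.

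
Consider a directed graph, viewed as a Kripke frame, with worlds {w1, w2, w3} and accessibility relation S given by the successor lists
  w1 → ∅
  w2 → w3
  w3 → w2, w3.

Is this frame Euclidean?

No

Euclidean: no — w3 S w2 and w3 S w2, but not w2 S w2.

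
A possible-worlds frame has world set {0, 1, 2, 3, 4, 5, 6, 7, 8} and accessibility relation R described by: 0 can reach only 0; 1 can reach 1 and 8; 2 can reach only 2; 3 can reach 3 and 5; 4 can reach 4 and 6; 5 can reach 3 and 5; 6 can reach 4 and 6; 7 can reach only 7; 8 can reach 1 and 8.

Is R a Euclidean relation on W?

Euclidean: yes — any two successors of a common world are R-related.

Yes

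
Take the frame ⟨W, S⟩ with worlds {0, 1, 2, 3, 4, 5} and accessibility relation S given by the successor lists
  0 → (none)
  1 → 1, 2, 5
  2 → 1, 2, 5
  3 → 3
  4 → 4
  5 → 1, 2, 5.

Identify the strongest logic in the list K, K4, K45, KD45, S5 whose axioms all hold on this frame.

Transitive (axiom 4): yes — every two-step S-path is closed by a direct edge.
Euclidean (axiom 5): yes — any two successors of a common world are S-related.
Serial (axiom D): no — 0 has no S-successor.
Reflexive (axiom T): no — 0 is not related to itself.
So F validates K, K4, K45; KD45 would additionally require S to be serial. The strongest is K45.

K45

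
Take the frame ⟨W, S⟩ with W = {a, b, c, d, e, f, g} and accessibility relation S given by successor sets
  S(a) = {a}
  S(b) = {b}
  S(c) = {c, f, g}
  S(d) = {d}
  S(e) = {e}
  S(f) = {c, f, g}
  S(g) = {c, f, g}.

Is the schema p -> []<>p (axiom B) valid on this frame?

The schema B characterises exactly the symmetric frames.
Symmetric: yes — every pair in S has its reverse in S.

Yes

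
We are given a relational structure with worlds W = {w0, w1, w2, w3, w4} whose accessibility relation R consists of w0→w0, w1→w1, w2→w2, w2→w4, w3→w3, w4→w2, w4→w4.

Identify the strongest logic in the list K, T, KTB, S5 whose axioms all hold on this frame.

S5

Reflexive (axiom T): yes — every world is R-related to itself.
Symmetric (axiom B): yes — every pair in R has its reverse in R.
Euclidean (axiom 5): yes — any two successors of a common world are R-related.
So F validates K, T, KTB, S5. The strongest is S5.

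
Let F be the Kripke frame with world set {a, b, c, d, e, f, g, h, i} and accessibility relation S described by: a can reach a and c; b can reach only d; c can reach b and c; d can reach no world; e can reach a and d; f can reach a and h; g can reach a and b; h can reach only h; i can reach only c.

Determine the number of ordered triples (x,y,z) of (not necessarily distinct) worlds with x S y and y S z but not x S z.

Enumerating: (a,c,b), (c,b,d), (e,a,c), (f,a,c), (g,a,c), (g,b,d), (i,c,b).

7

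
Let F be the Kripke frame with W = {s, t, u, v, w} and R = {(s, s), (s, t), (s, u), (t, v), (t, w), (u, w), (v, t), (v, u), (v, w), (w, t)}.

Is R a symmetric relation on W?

Symmetric: no — s R t but not t R s.

No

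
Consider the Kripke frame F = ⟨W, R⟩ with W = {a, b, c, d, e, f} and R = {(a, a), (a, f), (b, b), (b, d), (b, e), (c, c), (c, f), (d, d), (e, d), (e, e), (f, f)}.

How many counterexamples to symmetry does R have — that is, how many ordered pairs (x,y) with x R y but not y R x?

Enumerating: (a,f), (b,d), (b,e), (c,f), (e,d).

5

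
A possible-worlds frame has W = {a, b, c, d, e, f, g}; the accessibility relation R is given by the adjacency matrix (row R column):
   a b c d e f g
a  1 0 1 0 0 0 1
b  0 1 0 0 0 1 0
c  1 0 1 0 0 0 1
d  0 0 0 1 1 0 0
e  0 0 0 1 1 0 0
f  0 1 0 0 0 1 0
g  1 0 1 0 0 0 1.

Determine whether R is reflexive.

Yes

Reflexive: yes — every world is R-related to itself.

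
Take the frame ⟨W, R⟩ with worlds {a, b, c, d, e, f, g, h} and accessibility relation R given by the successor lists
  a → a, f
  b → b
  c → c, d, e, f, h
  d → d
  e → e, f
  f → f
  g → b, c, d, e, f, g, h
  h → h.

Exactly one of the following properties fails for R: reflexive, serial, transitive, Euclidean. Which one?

Reflexive: yes — every world is R-related to itself.
Serial: yes — every world has a successor (e.g. a R a).
Transitive: yes — every two-step R-path is closed by a direct edge.
Euclidean: no — c R d and c R e, but not d R e.
Only Euclidean fails.

Euclidean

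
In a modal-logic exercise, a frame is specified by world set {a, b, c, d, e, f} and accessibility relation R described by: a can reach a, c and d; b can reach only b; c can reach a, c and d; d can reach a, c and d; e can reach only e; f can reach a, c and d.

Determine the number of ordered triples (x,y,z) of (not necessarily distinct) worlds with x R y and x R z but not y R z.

R is Euclidean; there are no such tuples.

0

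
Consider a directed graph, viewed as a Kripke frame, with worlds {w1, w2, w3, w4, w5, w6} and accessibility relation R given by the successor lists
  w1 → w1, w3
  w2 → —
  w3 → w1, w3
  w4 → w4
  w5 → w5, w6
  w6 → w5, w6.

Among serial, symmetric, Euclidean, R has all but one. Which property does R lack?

Serial: no — w2 has no R-successor.
Symmetric: yes — every pair in R has its reverse in R.
Euclidean: yes — any two successors of a common world are R-related.
Only serial fails.

serial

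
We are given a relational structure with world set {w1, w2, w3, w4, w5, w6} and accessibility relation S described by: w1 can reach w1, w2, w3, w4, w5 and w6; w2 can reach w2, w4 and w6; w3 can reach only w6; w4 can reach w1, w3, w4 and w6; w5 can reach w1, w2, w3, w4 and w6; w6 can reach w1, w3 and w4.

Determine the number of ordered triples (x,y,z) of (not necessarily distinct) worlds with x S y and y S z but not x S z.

15

Enumerating: (w2,w4,w1), (w2,w4,w3), (w2,w6,w1), (w2,w6,w3), (w3,w6,w1), (w3,w6,w3), (w3,w6,w4), (w4,w1,w2), (w4,w1,w5), (w5,w1,w5), (w6,w1,w2), (w6,w1,w5), (w6,w1,w6), (w6,w3,w6), (w6,w4,w6).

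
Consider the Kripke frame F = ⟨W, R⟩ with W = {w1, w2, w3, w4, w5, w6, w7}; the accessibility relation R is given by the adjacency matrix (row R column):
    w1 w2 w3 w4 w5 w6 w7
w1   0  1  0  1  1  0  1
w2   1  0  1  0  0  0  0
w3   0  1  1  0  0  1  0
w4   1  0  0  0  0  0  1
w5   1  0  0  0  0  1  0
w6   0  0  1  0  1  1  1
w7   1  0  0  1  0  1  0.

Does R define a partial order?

Reflexive: no — w1 is not related to itself.
Transitive: no — w1 R w2 and w2 R w3, but not w1 R w3.
Antisymmetric: no — w1 R w2 and w2 R w1 with w1 ≠ w2.
So R is not a partial order.

No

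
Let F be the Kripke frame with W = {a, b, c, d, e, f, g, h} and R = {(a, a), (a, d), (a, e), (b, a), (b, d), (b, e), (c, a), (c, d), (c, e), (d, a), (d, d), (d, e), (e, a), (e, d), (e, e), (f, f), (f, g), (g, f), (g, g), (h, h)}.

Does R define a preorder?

No

Reflexive: no — b is not related to itself.
Transitive: yes — every two-step R-path is closed by a direct edge.
So R is not a preorder.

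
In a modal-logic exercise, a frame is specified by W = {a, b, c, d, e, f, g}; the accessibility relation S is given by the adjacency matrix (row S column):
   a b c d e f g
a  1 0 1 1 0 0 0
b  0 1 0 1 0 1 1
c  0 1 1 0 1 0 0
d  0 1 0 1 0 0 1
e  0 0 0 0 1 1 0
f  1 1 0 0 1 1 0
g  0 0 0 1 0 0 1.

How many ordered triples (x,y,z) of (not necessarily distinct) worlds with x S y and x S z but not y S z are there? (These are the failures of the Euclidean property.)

21

Enumerating: (a,c,a), (a,c,d), (a,d,a), (a,d,c), (b,d,f), (b,f,d), (b,f,g), (b,g,b), (b,g,f), (c,b,c), (c,b,e), (c,e,b), … and 9 more.
Total: 21.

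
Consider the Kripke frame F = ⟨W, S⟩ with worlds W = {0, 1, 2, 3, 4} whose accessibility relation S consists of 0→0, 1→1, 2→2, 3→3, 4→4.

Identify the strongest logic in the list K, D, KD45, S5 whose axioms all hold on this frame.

Serial (axiom D): yes — every world has a successor (e.g. 0 S 0).
Euclidean (axiom 5): yes — any two successors of a common world are S-related.
Transitive (axiom 4): yes — every two-step S-path is closed by a direct edge.
Reflexive (axiom T): yes — every world is S-related to itself.
So F validates K, D, KD45, S5. The strongest is S5.

S5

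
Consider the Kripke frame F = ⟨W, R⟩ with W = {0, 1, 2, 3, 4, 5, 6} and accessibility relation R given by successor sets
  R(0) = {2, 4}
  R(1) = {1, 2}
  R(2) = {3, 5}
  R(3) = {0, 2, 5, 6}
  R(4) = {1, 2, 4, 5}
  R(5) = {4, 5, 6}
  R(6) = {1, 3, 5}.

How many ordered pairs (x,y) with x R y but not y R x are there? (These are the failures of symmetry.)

9

Enumerating: (0,2), (0,4), (1,2), (2,5), (3,0), (3,5), (4,1), (4,2), (6,1).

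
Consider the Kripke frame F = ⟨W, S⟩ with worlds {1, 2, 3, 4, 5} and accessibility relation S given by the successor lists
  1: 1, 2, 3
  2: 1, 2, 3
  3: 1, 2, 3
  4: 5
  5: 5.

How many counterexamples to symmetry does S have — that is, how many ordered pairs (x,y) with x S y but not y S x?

1

Enumerating: (4,5).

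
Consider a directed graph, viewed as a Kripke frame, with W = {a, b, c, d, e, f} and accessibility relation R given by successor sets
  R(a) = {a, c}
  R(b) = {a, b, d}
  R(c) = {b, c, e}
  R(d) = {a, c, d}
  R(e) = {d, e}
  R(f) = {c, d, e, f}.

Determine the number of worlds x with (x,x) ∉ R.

R is reflexive; there are no such worlds.

0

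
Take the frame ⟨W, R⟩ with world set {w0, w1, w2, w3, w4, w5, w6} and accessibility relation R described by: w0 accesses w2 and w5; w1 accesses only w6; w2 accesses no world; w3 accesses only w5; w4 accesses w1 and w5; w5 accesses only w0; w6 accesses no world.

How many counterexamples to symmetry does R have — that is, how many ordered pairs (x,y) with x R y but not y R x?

Enumerating: (w0,w2), (w1,w6), (w3,w5), (w4,w1), (w4,w5).

5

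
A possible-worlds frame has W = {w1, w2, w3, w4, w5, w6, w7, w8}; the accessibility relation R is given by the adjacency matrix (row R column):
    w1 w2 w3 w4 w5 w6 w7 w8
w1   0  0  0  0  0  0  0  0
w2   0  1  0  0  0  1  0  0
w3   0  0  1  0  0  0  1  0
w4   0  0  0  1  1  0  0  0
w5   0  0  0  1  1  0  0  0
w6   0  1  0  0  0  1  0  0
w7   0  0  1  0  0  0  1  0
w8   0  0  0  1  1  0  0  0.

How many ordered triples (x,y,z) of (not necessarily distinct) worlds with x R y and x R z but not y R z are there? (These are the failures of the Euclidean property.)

R is Euclidean; there are no such tuples.

0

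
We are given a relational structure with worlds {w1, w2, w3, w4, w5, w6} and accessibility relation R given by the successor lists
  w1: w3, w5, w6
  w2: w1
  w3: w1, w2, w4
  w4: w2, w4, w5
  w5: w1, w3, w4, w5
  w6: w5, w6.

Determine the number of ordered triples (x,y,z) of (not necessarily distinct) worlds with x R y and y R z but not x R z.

Enumerating: (w1,w3,w1), (w1,w3,w2), (w1,w3,w4), (w1,w5,w1), (w1,w5,w4), (w2,w1,w3), (w2,w1,w5), (w2,w1,w6), (w3,w1,w3), (w3,w1,w5), (w3,w1,w6), (w3,w4,w5), … and 9 more.
Total: 21.

21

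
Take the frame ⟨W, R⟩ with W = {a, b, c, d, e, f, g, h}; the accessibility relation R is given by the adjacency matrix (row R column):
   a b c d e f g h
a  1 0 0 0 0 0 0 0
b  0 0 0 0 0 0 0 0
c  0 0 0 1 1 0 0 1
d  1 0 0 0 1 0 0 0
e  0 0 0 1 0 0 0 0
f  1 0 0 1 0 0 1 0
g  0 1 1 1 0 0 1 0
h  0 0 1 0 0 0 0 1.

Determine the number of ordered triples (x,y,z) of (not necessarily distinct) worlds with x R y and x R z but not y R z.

27

Enumerating: (c,d,d), (c,d,h), (c,e,e), (c,e,h), (c,h,d), (c,h,e), (d,a,e), (d,e,a), (d,e,e), (e,d,d), (f,a,d), (f,a,g), … and 15 more.
Total: 27.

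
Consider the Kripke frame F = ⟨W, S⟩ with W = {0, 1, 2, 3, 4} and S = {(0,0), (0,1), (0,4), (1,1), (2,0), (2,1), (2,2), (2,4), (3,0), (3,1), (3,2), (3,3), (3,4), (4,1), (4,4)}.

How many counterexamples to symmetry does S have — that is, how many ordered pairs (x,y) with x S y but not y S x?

10

Enumerating: (0,1), (0,4), (2,0), (2,1), (2,4), (3,0), (3,1), (3,2), (3,4), (4,1).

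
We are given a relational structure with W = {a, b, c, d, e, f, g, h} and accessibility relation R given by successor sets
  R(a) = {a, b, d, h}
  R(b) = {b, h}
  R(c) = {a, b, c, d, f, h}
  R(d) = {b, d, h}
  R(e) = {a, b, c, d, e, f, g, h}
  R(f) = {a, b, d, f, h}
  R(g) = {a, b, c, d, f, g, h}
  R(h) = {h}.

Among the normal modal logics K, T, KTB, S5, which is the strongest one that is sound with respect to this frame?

Reflexive (axiom T): yes — every world is R-related to itself.
Symmetric (axiom B): no — a R b but not b R a.
Euclidean (axiom 5): no — a R b and a R d, but not b R d.
So F validates K, T; KTB would additionally require R to be symmetric. The strongest is T.

T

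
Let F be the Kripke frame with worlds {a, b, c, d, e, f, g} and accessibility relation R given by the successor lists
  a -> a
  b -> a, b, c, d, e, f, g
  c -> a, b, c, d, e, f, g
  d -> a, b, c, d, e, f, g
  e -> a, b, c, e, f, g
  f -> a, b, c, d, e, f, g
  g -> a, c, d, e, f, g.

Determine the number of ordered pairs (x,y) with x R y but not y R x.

Enumerating: (b,a), (b,g), (c,a), (d,a), (d,e), (e,a), (f,a), (g,a).

8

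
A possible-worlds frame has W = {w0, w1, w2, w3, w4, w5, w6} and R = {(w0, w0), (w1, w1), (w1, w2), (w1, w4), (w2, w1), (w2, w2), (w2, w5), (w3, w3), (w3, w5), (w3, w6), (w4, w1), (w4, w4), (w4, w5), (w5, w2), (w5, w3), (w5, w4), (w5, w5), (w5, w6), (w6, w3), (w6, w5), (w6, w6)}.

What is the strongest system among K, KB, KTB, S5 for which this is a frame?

KTB

Symmetric (axiom B): yes — every pair in R has its reverse in R.
Reflexive (axiom T): yes — every world is R-related to itself.
Euclidean (axiom 5): no — w1 R w2 and w1 R w4, but not w2 R w4.
So F validates K, KB, KTB; S5 would additionally require R to be Euclidean. The strongest is KTB.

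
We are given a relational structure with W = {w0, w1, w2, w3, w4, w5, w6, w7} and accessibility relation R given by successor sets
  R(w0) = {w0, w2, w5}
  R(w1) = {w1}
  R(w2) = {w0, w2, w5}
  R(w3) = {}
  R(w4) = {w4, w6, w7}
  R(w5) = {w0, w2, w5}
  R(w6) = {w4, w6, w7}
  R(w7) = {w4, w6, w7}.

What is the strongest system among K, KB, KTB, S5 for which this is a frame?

Symmetric (axiom B): yes — every pair in R has its reverse in R.
Reflexive (axiom T): no — w3 is not related to itself.
Euclidean (axiom 5): yes — any two successors of a common world are R-related.
So F validates K, KB; KTB would additionally require R to be reflexive. The strongest is KB.

KB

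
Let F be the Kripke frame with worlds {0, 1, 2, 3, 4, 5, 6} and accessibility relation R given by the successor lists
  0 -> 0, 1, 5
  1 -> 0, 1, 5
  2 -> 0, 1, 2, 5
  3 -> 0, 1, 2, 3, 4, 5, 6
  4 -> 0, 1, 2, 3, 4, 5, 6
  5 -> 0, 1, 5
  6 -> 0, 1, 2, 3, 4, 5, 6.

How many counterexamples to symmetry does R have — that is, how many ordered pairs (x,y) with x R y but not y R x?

15

Enumerating: (2,0), (2,1), (2,5), (3,0), (3,1), (3,2), (3,5), (4,0), (4,1), (4,2), (4,5), (6,0), (6,1), (6,2), (6,5).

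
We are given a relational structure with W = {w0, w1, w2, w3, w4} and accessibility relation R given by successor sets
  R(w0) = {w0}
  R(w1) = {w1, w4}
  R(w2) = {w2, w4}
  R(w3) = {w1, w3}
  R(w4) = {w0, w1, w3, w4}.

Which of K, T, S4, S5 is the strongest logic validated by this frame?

Reflexive (axiom T): yes — every world is R-related to itself.
Transitive (axiom 4): no — w1 R w4 and w4 R w0, but not w1 R w0.
Euclidean (axiom 5): no — w4 R w0 and w4 R w1, but not w0 R w1.
So F validates K, T; S4 would additionally require R to be transitive. The strongest is T.

T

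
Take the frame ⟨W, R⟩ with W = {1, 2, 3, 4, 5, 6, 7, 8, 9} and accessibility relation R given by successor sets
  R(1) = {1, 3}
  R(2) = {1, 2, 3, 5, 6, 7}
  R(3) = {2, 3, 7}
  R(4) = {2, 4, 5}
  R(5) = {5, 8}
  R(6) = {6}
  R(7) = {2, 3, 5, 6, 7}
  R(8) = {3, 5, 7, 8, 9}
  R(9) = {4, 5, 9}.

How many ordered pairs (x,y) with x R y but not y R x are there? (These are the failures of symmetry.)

13

Enumerating: (1,3), (2,1), (2,5), (2,6), (4,2), (4,5), (7,5), (7,6), (8,3), (8,7), (8,9), (9,4), (9,5).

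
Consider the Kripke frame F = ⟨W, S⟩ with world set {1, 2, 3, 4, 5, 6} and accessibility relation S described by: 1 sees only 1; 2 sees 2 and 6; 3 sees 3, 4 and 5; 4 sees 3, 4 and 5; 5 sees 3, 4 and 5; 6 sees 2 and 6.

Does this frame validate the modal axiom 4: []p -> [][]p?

Yes

Axiom 4 corresponds to the accessibility relation being transitive.
Transitive: yes — every two-step S-path is closed by a direct edge.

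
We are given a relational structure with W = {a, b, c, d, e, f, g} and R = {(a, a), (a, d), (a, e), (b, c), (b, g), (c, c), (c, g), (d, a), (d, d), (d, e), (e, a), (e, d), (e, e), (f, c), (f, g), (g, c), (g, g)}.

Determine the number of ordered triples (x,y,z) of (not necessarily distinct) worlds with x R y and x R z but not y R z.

R is Euclidean; there are no such tuples.

0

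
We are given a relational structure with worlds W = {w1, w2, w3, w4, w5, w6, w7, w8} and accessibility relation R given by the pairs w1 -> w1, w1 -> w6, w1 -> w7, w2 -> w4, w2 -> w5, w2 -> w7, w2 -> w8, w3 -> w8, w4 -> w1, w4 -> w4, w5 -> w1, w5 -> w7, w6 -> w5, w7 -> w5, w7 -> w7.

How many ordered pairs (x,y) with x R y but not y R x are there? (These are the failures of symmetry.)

10

Enumerating: (w1,w6), (w1,w7), (w2,w4), (w2,w5), (w2,w7), (w2,w8), (w3,w8), (w4,w1), (w5,w1), (w6,w5).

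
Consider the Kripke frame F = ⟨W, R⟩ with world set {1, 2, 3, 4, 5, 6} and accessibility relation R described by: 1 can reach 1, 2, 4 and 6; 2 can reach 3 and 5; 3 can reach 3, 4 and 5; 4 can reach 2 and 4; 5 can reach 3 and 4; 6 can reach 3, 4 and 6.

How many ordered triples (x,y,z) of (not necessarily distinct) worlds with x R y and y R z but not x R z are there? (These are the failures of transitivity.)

12

Enumerating: (1,2,3), (1,2,5), (1,6,3), (2,3,4), (2,5,4), (3,4,2), (4,2,3), (4,2,5), (5,3,5), (5,4,2), (6,3,5), (6,4,2).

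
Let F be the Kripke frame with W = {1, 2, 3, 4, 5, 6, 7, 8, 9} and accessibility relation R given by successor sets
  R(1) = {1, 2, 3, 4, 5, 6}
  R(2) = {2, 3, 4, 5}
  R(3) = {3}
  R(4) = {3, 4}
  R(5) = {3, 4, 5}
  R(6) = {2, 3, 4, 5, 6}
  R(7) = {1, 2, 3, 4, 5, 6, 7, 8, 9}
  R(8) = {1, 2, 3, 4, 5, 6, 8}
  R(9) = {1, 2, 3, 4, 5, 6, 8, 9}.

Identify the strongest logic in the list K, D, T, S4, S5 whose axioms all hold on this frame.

Serial (axiom D): yes — every world has a successor (e.g. 1 R 1).
Reflexive (axiom T): yes — every world is R-related to itself.
Transitive (axiom 4): yes — every two-step R-path is closed by a direct edge.
Euclidean (axiom 5): no — 1 R 2 and 1 R 6, but not 2 R 6.
So F validates K, D, T, S4; S5 would additionally require R to be Euclidean. The strongest is S4.

S4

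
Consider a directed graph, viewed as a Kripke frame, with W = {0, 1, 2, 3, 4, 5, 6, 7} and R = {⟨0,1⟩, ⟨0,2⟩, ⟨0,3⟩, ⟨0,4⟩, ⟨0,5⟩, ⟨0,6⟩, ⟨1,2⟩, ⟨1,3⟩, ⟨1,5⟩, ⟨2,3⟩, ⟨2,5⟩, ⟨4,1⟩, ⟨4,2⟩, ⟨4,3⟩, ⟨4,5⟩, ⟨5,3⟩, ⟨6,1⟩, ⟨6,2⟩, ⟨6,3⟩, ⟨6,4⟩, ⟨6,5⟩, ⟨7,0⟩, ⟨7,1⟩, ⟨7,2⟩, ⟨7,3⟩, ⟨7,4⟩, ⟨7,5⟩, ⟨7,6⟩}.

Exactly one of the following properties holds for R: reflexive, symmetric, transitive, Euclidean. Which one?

transitive

Reflexive: no — 0 is not related to itself.
Symmetric: no — 0 R 1 but not 1 R 0.
Transitive: yes — every two-step R-path is closed by a direct edge.
Euclidean: no — 0 R 1 and 0 R 4, but not 1 R 4.
Only transitive holds.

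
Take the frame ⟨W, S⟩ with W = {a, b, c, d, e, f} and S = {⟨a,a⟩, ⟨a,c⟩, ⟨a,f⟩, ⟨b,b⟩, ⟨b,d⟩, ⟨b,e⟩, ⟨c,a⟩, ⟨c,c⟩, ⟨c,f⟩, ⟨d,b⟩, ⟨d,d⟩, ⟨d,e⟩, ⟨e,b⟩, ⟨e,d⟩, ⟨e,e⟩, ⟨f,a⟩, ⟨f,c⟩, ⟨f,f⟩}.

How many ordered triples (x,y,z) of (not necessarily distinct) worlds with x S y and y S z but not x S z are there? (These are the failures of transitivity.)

S is transitive; there are no such tuples.

0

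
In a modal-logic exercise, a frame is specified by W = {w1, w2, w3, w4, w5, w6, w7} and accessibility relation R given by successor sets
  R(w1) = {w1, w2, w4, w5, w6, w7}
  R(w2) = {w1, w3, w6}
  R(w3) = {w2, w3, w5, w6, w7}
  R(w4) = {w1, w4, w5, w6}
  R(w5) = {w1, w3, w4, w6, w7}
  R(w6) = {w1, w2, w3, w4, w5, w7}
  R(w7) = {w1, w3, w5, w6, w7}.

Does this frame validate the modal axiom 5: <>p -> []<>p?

No

The schema 5 characterises exactly the Euclidean frames.
Euclidean: no — w1 R w2 and w1 R w4, but not w2 R w4.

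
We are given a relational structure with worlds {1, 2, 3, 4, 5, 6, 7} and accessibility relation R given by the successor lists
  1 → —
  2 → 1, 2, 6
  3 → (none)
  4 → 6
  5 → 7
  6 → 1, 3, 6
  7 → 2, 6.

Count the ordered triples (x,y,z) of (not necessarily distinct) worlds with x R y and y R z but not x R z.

8

Enumerating: (2,6,3), (4,6,1), (4,6,3), (5,7,2), (5,7,6), (7,2,1), (7,6,1), (7,6,3).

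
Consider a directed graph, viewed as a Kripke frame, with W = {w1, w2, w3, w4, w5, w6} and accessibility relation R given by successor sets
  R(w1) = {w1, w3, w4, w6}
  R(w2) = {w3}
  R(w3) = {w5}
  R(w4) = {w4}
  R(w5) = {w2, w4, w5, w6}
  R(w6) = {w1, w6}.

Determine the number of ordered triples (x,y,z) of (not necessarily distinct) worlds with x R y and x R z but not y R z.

20

Enumerating: (w1,w3,w1), (w1,w3,w3), (w1,w3,w4), (w1,w3,w6), (w1,w4,w1), (w1,w4,w3), (w1,w4,w6), (w1,w6,w3), (w1,w6,w4), (w2,w3,w3), (w5,w2,w2), (w5,w2,w4), … and 8 more.
Total: 20.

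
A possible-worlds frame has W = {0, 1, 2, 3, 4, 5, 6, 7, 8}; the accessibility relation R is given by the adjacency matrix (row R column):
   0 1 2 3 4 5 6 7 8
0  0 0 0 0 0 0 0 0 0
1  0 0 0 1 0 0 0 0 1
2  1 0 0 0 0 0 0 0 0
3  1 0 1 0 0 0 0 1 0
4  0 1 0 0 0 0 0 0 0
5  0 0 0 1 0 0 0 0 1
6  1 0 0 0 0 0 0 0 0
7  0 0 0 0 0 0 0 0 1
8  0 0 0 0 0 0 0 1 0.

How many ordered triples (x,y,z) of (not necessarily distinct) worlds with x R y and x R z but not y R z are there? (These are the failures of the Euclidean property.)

21

Enumerating: (1,3,3), (1,3,8), (1,8,3), (1,8,8), (2,0,0), (3,0,0), (3,0,2), (3,0,7), (3,2,2), (3,2,7), (3,7,0), (3,7,2), … and 9 more.
Total: 21.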